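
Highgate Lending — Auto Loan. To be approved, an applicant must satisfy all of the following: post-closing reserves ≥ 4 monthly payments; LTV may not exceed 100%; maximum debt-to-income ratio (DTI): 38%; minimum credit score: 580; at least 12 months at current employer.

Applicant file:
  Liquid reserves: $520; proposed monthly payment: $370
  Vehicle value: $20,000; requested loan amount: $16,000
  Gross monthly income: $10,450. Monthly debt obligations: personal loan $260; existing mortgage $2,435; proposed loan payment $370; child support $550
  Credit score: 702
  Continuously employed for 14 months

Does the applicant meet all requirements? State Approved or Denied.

Denied

Reserves: 520 ÷ 370 = 1.4 months (below 4-month minimum)
LTV = 16,000/20,000 = 80% ≤ 100%
Total monthly debts = (260 + 2,435 + 370 + 550) = 3,615. DTI: 3,615 ÷ 10,450 = 34.6%, within the 38% cap
Credit score 702 ≥ 580 (meets)
Employment 14 ≥ 12 months
Fails on reserves.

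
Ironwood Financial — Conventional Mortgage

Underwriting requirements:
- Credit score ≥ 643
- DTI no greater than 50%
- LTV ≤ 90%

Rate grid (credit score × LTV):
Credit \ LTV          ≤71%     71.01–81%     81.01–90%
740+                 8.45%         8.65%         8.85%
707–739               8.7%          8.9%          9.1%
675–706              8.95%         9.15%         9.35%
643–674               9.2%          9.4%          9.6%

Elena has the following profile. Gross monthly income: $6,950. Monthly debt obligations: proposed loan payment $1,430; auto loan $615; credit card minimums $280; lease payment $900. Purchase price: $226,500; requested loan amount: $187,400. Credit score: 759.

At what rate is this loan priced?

8.85%

Credit score 759 ≥ 643; Total monthly debts = (1,430 + 615 + 280 + 900) = 3,225. DTI: 3,225 ÷ 6,950 = 46.4%, within the 50% cap
LTV = 187,400/226,500 = 82.7% ≤ 90%
Score 759 is in the 740+ band; LTV 82.7% is in the 81.01–90% band → 8.85%.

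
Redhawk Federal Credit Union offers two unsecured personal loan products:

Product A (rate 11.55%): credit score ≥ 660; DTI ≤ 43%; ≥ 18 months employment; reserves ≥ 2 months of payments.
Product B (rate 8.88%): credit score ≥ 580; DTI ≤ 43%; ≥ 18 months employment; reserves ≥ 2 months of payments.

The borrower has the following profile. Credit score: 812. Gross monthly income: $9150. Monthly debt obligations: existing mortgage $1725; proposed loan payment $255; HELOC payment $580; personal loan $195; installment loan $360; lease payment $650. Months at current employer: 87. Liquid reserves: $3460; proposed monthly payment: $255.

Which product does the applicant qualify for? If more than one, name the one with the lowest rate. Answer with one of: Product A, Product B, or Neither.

Total debts = (1,725 + 255 + 580 + 195 + 360 + 650) = 3,765; DTI = 3,765/9,150 = 41.1%.
Reserves = 3,460/255 = 13.6 months.
Product A: score 812 ≥ 660; DTI 41.1% ≤ 43%; employment 87 ≥ 18 mo; reserves 13.6 ≥ 2 mo → qualifies.
Product B: score 812 ≥ 580; DTI 41.1% ≤ 43%; employment 87 ≥ 18 mo; reserves 13.6 ≥ 2 mo → qualifies.
Qualifying: Product A, Product B. Lowest rate is 8.88% → Product B.

Product B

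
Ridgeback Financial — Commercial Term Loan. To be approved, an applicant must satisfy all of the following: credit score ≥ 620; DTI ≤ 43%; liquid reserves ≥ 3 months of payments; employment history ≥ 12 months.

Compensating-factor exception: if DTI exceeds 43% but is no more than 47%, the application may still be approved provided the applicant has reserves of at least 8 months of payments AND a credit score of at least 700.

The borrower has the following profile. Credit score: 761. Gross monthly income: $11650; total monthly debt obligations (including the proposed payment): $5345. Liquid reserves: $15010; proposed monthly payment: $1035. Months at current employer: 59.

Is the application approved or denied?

Credit score 761 ≥ 620 (meets base)
DTI = 5,345/11,650 = 45.9% > 43% — standard DTI limit exceeded.
Reserves: 15,010 ÷ 1,035 = 14.5 months (meets 3-month minimum)
Employment 59 ≥ 12 months
DTI 45.9% is within the 43%–47% exception band; checking compensating factors.
Reserves 14.5 ≥ 8 months; credit score 761 ≥ 700.
Both compensating conditions met → exception applies.

Approved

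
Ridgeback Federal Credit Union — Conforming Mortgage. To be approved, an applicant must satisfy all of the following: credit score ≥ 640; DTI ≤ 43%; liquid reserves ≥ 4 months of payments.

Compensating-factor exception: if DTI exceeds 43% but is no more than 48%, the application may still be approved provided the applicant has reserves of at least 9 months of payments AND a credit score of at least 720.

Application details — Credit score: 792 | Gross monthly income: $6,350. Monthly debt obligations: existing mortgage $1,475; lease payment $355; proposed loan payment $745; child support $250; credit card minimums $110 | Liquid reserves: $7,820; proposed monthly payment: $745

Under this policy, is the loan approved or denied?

Credit score 792 ≥ 640 (meets base)
Total debts = (1,475 + 355 + 745 + 250 + 110) = 2,935. DTI = 2,935/6,350 = 46.2% > 43% — standard DTI limit exceeded.
Liquid reserves cover 7,820/745 = 10.5 months — ≥ 4 required
DTI 46.2% is within the 43%–48% exception band; checking compensating factors.
Reserves 10.5 ≥ 9 months; credit score 792 ≥ 720.
Both compensating conditions met → exception applies.

Approved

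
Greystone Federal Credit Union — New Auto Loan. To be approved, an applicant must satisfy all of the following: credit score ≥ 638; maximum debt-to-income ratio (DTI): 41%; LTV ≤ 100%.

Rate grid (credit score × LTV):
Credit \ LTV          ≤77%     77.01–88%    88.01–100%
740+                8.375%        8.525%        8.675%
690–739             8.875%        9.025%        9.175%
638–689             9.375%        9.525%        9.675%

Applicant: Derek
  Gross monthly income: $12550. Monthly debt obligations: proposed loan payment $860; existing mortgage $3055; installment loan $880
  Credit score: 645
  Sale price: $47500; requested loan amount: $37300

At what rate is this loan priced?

Credit score 645 ≥ 638; Total monthly debts = (860 + 3,055 + 880) = 4,795. DTI: 4,795 ÷ 12,550 = 38.2%, within the 41% cap
LTV: 37,300 ÷ 47,500 = 78.5%, within 100% cap
Row: 645 falls in 638–689. Column: 78.5% falls in 77.01–88%. Rate = 9.525%.

9.525%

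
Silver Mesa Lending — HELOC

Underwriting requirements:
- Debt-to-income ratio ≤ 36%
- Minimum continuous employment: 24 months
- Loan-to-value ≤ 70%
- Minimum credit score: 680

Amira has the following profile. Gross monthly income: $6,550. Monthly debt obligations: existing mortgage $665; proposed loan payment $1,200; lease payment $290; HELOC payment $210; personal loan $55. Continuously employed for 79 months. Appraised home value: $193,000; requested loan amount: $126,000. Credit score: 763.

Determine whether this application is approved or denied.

Total monthly debts = (665 + 1,200 + 290 + 210 + 55) = 2,420. DTI = 2,420/6,550 = 36.9% > 36%
Employment 79 ≥ 24 months
Loan-to-value = 126,000/193,000 = 65.3% — pass (70% max)
Credit score 763 ≥ 680 (meets)
Fails on DTI.

Denied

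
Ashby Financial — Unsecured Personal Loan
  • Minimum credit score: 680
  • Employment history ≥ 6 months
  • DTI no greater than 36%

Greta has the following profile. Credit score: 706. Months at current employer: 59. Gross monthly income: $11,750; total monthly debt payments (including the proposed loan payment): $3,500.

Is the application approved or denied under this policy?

Approved

Credit score 706 ≥ 680 (meets)
Employment 59 ≥ 6 months
DTI = 3,500/11,750 = 29.8% ≤ 36%
All criteria satisfied.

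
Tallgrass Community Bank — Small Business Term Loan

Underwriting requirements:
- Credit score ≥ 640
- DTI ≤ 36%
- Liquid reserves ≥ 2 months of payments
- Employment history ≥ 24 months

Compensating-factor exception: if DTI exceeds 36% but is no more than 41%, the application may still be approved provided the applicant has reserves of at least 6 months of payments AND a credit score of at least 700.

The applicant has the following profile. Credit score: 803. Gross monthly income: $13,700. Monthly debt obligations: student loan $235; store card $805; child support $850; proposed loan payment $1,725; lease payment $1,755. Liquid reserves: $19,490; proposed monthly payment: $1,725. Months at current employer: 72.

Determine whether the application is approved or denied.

Approved

Credit score 803 ≥ 640 (meets base)
Total debts = (235 + 805 + 850 + 1,725 + 1,755) = 5,370. DTI = 5,370/13,700 = 39.2% > 36% — standard DTI limit exceeded.
Reserves = 19,490/1,725 = 11.3 months ≥ 2
Employment 72 ≥ 24 months
39.2% falls in the override range (36%–41%), so the compensating-factor test applies.
Override check — reserves: 11.3 mo (ok); score: 803 (ok).
Both override conditions satisfied; DTI exception granted.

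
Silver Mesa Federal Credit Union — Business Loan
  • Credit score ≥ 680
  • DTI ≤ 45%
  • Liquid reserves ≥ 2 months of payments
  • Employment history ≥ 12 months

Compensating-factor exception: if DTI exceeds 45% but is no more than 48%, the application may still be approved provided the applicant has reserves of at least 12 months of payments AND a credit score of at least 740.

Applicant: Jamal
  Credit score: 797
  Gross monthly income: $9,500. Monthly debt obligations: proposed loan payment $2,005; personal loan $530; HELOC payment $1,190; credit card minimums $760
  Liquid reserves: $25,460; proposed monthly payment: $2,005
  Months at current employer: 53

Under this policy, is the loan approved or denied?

Credit score 797 ≥ 680 (meets base)
Total debts = (2,005 + 530 + 1,190 + 760) = 4,485. DTI = 4,485/9,500 = 47.2% > 45% — standard DTI limit exceeded.
Reserves = 25,460/2,005 = 12.7 months ≥ 2
Employment 53 ≥ 12 months
DTI 47.2% is within the 45%–48% exception band; checking compensating factors.
Reserves 12.7 ≥ 12 months; credit score 797 ≥ 740.
Both override conditions satisfied; DTI exception granted.

Approved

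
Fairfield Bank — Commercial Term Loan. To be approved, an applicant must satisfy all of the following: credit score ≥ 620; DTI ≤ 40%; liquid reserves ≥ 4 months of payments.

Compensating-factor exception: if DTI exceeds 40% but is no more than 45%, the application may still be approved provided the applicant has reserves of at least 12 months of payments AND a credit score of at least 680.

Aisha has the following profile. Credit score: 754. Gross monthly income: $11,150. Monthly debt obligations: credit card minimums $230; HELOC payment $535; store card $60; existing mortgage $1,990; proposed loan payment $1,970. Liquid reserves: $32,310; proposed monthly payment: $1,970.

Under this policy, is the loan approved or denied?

Credit score 754 ≥ 620 (meets base)
Total debts = (230 + 535 + 60 + 1,990 + 1,970) = 4,785. DTI = 4,785/11,150 = 42.9% > 40% — standard DTI limit exceeded.
Reserves = 32,310/1,970 = 16.4 months ≥ 4
42.9% falls in the override range (40%–45%), so the compensating-factor test applies.
Override check — reserves: 16.4 mo (ok); score: 754 (ok).
Both override conditions satisfied; DTI exception granted.

Approved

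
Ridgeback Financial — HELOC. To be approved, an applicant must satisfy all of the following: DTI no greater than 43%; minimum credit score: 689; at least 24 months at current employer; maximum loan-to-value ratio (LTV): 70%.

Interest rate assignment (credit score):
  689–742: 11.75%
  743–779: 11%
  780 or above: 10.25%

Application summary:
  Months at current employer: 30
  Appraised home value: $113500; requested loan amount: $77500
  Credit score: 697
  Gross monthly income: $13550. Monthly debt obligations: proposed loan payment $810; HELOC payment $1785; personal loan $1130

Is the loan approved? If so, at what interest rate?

Credit score 697 ≥ 689 (meets minimum)
Loan-to-value = 77,500/113,500 = 68.3% — pass (70% max)
Employment 30 ≥ 24 months
Total monthly debts = (810 + 1,785 + 1,130) = 3,725. DTI = 3,725/13,550 = 27.5% ≤ 43%
All requirements met. Score 697 falls in the 689–742 tier → 11.75%.

Approved at 11.75%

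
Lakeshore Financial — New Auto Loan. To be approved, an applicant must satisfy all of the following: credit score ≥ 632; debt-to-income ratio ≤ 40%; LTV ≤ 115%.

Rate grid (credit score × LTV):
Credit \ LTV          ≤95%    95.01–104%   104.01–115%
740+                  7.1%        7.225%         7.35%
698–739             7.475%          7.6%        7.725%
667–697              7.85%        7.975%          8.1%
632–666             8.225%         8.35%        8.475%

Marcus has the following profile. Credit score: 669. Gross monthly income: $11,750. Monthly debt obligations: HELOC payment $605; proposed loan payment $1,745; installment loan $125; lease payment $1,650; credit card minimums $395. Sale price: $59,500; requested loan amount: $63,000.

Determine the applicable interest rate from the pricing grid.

Credit score 669 ≥ 632; Total monthly debts = (605 + 1,745 + 125 + 1,650 + 395) = 4,520. DTI = 4,520/11,750 = 38.5% ≤ 40%
Loan-to-value = 63,000/59,500 = 105.9% — pass (115% max)
Score 669 is in the 667–697 band; LTV 105.9% is in the 104.01–115% band → 8.1%.

8.1%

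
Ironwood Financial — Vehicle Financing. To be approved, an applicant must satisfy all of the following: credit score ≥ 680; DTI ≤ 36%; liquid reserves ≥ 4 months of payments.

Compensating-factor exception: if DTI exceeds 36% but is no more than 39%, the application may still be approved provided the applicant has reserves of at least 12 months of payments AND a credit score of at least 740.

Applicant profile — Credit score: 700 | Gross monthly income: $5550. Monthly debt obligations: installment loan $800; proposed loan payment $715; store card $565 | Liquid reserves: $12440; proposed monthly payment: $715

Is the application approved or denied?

Denied

Credit score 700 ≥ 680 (meets base)
Total debts = (800 + 715 + 565) = 2,080. DTI: 2,080 ÷ 5,550 = 37.5%, over the 36% base limit.
Liquid reserves cover 12,440/715 = 17.4 months — ≥ 4 required
37.5% falls in the override range (36%–39%), so the compensating-factor test applies.
Reserves 17.4 ≥ 12 months; credit score 700 < 740.
Compensating-factor requirement not fully met.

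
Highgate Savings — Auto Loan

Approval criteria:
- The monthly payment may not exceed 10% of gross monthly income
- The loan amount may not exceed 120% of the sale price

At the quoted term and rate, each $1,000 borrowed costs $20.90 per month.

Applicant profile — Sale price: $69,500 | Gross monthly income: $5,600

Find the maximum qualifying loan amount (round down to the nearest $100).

$26,700

Payment cap: 10% × $5,600 = $560/month.
At $20.90 per $1,000, that supports 560/20.90 × 1,000 ≈ $26,794 → $26,700.
LTV cap: 120% × $69,500 = $83,400 → $83,400.
Binding constraint: payment-to-income.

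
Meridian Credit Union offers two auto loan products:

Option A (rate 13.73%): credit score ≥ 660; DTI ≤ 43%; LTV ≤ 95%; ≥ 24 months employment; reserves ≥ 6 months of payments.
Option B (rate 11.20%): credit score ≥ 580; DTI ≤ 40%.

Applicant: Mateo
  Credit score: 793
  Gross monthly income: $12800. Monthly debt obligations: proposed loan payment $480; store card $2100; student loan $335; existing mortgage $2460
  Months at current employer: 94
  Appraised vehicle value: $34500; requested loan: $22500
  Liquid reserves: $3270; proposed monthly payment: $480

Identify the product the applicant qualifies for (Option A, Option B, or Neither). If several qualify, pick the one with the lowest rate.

Total debts = (480 + 2,100 + 335 + 2,460) = 5,375; DTI = 5,375/12,800 = 42%.
LTV = 22,500/34,500 = 65.2%.
Reserves = 3,270/480 = 6.8 months.
Option A: score 793 ≥ 660; DTI 42% ≤ 43%; LTV 65.2% ≤ 95%; employment 94 ≥ 24 mo; reserves 6.8 ≥ 6 mo → qualifies.
Option B: score 793 ≥ 580; DTI 42% > 40% → does not qualify.

Option A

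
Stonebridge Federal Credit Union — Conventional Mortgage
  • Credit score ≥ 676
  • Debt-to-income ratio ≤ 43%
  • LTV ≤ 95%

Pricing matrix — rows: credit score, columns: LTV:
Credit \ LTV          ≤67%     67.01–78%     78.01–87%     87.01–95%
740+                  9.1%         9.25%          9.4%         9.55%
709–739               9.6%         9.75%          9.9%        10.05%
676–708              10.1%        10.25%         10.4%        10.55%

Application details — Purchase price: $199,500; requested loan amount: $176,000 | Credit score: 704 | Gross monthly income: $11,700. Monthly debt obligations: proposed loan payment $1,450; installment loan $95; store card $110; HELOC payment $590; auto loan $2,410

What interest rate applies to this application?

10.55%

Credit score 704 ≥ 676; Total monthly debts = (1,450 + 95 + 110 + 590 + 2,410) = 4,655. DTI: 4,655 ÷ 11,700 = 39.8%, within the 43% cap
Loan-to-value = 176,000/199,500 = 88.2% — pass (95% max)
Score 704 is in the 676–708 band; LTV 88.2% is in the 87.01–95% band → 10.55%.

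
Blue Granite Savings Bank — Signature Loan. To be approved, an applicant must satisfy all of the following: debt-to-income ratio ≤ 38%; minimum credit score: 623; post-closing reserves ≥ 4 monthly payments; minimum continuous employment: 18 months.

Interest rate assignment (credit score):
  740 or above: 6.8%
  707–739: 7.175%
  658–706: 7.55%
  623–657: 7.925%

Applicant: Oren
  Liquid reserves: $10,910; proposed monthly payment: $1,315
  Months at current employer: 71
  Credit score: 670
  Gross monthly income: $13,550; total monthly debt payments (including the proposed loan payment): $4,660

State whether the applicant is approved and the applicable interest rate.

Approved at 7.55%

Credit score 670 ≥ 623 (meets minimum)
DTI: 4,660 ÷ 13,550 = 34.4%, within the 38% cap
Employment 71 ≥ 18 months
Liquid reserves cover 10,910/1,315 = 8.3 months — ≥ 4 required
All requirements met. Score 670 falls in the 658–706 tier → 7.55%.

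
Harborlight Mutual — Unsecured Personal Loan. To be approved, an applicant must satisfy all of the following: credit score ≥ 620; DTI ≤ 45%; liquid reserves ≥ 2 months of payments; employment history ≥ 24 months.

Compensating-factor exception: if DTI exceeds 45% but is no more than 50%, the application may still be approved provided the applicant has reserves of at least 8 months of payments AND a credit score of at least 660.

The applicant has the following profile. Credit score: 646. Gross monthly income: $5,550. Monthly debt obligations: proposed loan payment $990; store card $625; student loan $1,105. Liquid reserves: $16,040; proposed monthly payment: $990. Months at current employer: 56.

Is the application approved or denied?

Denied

Credit score 646 ≥ 620 (meets base)
Total debts = (990 + 625 + 1,105) = 2,720. DTI: 2,720 ÷ 5,550 = 49%, over the 45% base limit.
Reserves = 16,040/990 = 16.2 months ≥ 2
Employment 56 ≥ 24 months
49% falls in the override range (45%–50%), so the compensating-factor test applies.
Reserves 16.2 ≥ 8 months; credit score 646 < 660.
Override conditions not both satisfied; exception does not apply.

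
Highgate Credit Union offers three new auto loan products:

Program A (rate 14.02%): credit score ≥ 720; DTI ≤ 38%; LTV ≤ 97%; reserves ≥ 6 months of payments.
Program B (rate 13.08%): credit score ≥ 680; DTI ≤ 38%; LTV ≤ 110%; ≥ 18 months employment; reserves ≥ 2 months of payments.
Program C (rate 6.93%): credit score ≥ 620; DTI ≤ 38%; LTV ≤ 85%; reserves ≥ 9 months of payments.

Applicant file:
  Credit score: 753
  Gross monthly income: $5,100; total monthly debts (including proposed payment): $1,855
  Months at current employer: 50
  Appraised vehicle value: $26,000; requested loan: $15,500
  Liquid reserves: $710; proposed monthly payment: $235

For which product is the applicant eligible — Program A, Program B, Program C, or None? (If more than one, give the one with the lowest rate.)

DTI = 1,855/5,100 = 36.4%.
LTV = 15,500/26,000 = 59.6%.
Reserves = 710/235 = 3.0 months.
Program A: score 753 ≥ 720; DTI 36.4% ≤ 38%; LTV 59.6% ≤ 97%; reserves 3.0 < 6 mo → does not qualify.
Program B: score 753 ≥ 680; DTI 36.4% ≤ 38%; LTV 59.6% ≤ 110%; employment 50 ≥ 18 mo; reserves 3.0 ≥ 2 mo → qualifies.
Program C: score 753 ≥ 620; DTI 36.4% ≤ 38%; LTV 59.6% ≤ 85%; reserves 3.0 < 9 mo → does not qualify.

Program B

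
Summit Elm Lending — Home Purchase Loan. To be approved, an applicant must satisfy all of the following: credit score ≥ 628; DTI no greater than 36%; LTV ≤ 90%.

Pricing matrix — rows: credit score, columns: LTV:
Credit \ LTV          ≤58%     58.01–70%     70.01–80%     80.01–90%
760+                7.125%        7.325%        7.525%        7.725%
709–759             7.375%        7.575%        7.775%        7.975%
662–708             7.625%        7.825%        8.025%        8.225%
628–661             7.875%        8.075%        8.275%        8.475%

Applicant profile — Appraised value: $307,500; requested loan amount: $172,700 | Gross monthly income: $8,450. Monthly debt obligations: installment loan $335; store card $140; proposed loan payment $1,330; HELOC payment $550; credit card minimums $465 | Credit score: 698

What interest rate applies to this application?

7.625%

Credit score 698 ≥ 628; Total monthly debts = (335 + 140 + 1,330 + 550 + 465) = 2,820. DTI = 2,820/8,450 = 33.4% ≤ 36%
LTV: 172,700 ÷ 307,500 = 56.2%, within 90% cap
Credit 698 → row 662–708; LTV 56.2% → column ≤58%. Grid cell → 7.625%.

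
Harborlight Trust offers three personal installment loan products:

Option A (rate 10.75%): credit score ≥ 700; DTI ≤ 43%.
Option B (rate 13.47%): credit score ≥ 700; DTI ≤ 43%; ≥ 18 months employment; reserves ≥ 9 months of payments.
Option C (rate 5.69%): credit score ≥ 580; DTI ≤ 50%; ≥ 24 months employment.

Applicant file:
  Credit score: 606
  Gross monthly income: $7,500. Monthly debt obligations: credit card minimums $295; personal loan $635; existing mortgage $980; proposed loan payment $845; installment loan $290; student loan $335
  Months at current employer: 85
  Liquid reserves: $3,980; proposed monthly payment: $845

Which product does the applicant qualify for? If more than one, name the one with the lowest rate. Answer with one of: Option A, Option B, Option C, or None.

Total debts = (295 + 635 + 980 + 845 + 290 + 335) = 3,380; DTI = 3,380/7,500 = 45.1%.
Reserves = 3,980/845 = 4.7 months.
Option A: score 606 < 700; DTI 45.1% > 43% → does not qualify.
Option B: score 606 < 700; DTI 45.1% > 43%; employment 85 ≥ 18 mo; reserves 4.7 < 9 mo → does not qualify.
Option C: score 606 ≥ 580; DTI 45.1% ≤ 50%; employment 85 ≥ 24 mo → qualifies.

Option C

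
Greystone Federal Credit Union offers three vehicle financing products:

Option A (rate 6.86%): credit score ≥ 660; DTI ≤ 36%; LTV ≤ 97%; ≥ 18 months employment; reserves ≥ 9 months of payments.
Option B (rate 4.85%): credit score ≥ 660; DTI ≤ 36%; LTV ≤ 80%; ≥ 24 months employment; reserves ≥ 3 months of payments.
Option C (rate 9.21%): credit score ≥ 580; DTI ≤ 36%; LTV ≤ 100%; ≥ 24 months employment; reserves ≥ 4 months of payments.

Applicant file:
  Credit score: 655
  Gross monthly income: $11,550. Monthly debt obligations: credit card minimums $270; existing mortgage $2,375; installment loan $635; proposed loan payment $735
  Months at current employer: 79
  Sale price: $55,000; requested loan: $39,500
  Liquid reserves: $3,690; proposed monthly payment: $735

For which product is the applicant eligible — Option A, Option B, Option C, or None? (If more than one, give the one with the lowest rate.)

Option C

Total debts = (270 + 2,375 + 635 + 735) = 4,015; DTI = 4,015/11,550 = 34.8%.
LTV = 39,500/55,000 = 71.8%.
Reserves = 3,690/735 = 5.0 months.
Option A: score 655 < 660; DTI 34.8% ≤ 36%; LTV 71.8% ≤ 97%; employment 79 ≥ 18 mo; reserves 5.0 < 9 mo → does not qualify.
Option B: score 655 < 660; DTI 34.8% ≤ 36%; LTV 71.8% ≤ 80%; employment 79 ≥ 24 mo; reserves 5.0 ≥ 3 mo → does not qualify.
Option C: score 655 ≥ 580; DTI 34.8% ≤ 36%; LTV 71.8% ≤ 100%; employment 79 ≥ 24 mo; reserves 5.0 ≥ 4 mo → qualifies.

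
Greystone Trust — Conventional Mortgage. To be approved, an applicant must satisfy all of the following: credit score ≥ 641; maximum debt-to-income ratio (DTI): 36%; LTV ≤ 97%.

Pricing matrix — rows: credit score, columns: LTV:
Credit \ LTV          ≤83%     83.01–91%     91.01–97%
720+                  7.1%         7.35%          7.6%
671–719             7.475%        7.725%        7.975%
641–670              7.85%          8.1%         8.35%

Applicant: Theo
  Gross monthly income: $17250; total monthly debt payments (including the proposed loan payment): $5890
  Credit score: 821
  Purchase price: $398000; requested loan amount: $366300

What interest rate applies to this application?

Credit score 821 ≥ 641; Debt-to-income = 5,890/17,250 = 34.1% — meets 36% limit
LTV = 366,300/398,000 = 92% ≤ 97%
Row: 821 falls in 720+. Column: 92% falls in 91.01–97%. Rate = 7.6%.

7.6%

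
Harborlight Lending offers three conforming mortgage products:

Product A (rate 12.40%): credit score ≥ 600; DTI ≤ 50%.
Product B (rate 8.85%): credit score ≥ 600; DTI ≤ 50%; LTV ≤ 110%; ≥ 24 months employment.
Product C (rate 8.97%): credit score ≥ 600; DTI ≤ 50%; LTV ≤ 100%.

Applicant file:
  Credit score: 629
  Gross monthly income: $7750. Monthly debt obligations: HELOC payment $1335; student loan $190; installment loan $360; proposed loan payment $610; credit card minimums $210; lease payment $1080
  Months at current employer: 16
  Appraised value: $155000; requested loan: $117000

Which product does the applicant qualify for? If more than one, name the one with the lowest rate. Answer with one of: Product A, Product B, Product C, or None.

Product C

Total debts = (1,335 + 190 + 360 + 610 + 210 + 1,080) = 3,785; DTI = 3,785/7,750 = 48.8%.
LTV = 117,000/155,000 = 75.5%.
Product A: score 629 ≥ 600; DTI 48.8% ≤ 50% → qualifies.
Product B: score 629 ≥ 600; DTI 48.8% ≤ 50%; LTV 75.5% ≤ 110%; employment 16 < 24 mo → does not qualify.
Product C: score 629 ≥ 600; DTI 48.8% ≤ 50%; LTV 75.5% ≤ 100% → qualifies.
Qualifying: Product A, Product C. Lowest rate is 8.97% → Product C.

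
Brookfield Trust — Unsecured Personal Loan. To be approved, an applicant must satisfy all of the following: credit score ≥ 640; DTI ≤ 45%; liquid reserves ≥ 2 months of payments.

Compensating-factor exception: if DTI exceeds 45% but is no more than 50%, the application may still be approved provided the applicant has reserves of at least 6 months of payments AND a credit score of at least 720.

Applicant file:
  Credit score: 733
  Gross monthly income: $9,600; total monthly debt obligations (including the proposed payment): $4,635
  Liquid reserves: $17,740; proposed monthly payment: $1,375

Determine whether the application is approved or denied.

Credit score 733 ≥ 640 (meets base)
DTI = 4,635/9,600 = 48.3% > 45% — standard DTI limit exceeded.
Liquid reserves cover 17,740/1,375 = 12.9 months — ≥ 2 required
48.3% falls in the override range (45%–50%), so the compensating-factor test applies.
Reserves 12.9 ≥ 6 months; credit score 733 ≥ 720.
Both compensating conditions met → exception applies.

Approved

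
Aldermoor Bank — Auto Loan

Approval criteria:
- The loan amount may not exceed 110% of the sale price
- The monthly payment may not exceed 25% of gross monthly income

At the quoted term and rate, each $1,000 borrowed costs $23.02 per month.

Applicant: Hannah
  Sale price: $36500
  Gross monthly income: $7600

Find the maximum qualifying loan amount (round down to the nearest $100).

Payment cap: 25% × $7,600 = $1,900/month.
At $23.02 per $1,000, that supports 1,900/23.02 × 1,000 ≈ $82,536 → $82,500.
LTV cap: 110% × $36,500 = $40,150 → $40,100.
Binding constraint: loan-to-value.

$40,100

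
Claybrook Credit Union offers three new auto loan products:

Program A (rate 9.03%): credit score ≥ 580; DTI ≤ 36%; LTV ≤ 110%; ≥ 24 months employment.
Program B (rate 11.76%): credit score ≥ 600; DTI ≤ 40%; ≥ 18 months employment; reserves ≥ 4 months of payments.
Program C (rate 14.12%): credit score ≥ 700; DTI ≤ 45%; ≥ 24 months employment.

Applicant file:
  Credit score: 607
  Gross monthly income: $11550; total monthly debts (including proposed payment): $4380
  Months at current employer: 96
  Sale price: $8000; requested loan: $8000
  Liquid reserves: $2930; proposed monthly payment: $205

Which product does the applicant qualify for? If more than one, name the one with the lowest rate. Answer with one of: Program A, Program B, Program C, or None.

Program B

DTI = 4,380/11,550 = 37.9%.
LTV = 8,000/8,000 = 100%.
Reserves = 2,930/205 = 14.3 months.
Program A: score 607 ≥ 580; DTI 37.9% > 36%; LTV 100% ≤ 110%; employment 96 ≥ 24 mo → does not qualify.
Program B: score 607 ≥ 600; DTI 37.9% ≤ 40%; employment 96 ≥ 18 mo; reserves 14.3 ≥ 4 mo → qualifies.
Program C: score 607 < 700; DTI 37.9% ≤ 45%; employment 96 ≥ 24 mo → does not qualify.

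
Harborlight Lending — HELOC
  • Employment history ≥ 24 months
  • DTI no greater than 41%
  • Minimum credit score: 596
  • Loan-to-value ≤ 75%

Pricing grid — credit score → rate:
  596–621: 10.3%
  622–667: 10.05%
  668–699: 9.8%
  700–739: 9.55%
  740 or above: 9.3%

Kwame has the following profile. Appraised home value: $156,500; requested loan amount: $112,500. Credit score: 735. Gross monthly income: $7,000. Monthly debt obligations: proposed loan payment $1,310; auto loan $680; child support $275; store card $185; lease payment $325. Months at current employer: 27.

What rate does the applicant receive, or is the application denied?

Credit score 735 ≥ 596 (meets minimum)
Employment 27 ≥ 24 months
Total monthly debts = (1,310 + 680 + 275 + 185 + 325) = 2,775. DTI: 2,775 ÷ 7,000 = 39.6%, within the 41% cap
Loan-to-value = 112,500/156,500 = 71.9% — pass (75% max)
All requirements met. Score 735 falls in the 700–739 tier → 9.55%.

Approved at 9.55%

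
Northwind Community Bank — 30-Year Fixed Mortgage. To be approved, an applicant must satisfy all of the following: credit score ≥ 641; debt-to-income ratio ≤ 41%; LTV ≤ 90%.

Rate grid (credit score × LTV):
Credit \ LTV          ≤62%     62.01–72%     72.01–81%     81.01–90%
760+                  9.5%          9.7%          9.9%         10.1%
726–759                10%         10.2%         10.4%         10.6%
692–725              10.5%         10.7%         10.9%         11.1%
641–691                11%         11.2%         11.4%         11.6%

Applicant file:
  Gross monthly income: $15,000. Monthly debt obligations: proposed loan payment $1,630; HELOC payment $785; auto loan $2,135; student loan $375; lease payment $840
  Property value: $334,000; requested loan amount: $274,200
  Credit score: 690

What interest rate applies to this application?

Credit score 690 ≥ 641; Total monthly debts = (1,630 + 785 + 2,135 + 375 + 840) = 5,765. DTI: 5,765 ÷ 15,000 = 38.4%, within the 41% cap
LTV = 274,200/334,000 = 82.1% ≤ 90%
Score 690 is in the 641–691 band; LTV 82.1% is in the 81.01–90% band → 11.6%.

11.6%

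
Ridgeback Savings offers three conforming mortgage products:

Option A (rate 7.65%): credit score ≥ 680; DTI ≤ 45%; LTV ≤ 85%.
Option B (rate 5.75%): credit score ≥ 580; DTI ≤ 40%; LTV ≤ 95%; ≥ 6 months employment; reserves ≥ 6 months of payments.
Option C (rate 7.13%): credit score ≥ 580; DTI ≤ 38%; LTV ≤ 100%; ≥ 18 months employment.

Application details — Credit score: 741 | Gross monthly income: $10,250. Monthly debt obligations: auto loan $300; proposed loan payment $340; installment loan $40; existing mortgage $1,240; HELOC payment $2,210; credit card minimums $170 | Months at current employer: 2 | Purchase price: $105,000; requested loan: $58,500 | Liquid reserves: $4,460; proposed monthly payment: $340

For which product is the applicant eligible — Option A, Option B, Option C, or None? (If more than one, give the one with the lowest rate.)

Option A

Total debts = (300 + 340 + 40 + 1,240 + 2,210 + 170) = 4,300; DTI = 4,300/10,250 = 42%.
LTV = 58,500/105,000 = 55.7%.
Reserves = 4,460/340 = 13.1 months.
Option A: score 741 ≥ 680; DTI 42% ≤ 45%; LTV 55.7% ≤ 85% → qualifies.
Option B: score 741 ≥ 580; DTI 42% > 40%; LTV 55.7% ≤ 95%; employment 2 < 6 mo; reserves 13.1 ≥ 6 mo → does not qualify.
Option C: score 741 ≥ 580; DTI 42% > 38%; LTV 55.7% ≤ 100%; employment 2 < 18 mo → does not qualify.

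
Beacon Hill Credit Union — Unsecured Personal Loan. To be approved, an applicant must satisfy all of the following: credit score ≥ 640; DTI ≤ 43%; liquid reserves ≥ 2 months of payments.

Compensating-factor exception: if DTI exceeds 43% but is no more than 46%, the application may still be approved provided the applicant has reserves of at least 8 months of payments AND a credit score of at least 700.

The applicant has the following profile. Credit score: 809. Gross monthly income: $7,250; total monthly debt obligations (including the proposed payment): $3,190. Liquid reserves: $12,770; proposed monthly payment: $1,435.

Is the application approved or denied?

Credit score 809 ≥ 640 (meets base)
DTI = 3,190/7,250 = 44% > 43% — standard DTI limit exceeded.
Liquid reserves cover 12,770/1,435 = 8.9 months — ≥ 2 required
44% falls in the override range (43%–46%), so the compensating-factor test applies.
Reserves 8.9 ≥ 8 months; credit score 809 ≥ 700.
Both override conditions satisfied; DTI exception granted.

Approved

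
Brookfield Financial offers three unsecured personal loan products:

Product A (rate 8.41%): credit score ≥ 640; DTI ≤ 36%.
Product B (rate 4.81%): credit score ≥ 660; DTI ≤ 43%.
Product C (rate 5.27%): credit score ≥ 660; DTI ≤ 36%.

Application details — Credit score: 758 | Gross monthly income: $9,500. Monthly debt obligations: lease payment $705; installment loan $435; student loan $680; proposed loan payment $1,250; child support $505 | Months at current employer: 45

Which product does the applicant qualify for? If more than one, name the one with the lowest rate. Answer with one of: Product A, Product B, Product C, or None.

Product B

Total debts = (705 + 435 + 680 + 1,250 + 505) = 3,575; DTI = 3,575/9,500 = 37.6%.
Product A: score 758 ≥ 640; DTI 37.6% > 36% → does not qualify.
Product B: score 758 ≥ 660; DTI 37.6% ≤ 43% → qualifies.
Product C: score 758 ≥ 660; DTI 37.6% > 36% → does not qualify.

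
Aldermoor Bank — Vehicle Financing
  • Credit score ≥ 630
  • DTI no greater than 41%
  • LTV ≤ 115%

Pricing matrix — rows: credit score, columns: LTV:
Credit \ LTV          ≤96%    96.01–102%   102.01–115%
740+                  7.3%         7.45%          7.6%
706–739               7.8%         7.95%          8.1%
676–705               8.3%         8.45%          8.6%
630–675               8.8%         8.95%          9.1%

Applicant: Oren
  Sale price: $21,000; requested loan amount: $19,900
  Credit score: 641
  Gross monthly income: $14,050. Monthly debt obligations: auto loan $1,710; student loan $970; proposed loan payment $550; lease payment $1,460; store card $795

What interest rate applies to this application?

8.8%

Credit score 641 ≥ 630; Total monthly debts = (1,710 + 970 + 550 + 1,460 + 795) = 5,485. DTI = 5,485/14,050 = 39% ≤ 41%
LTV = 19,900/21,000 = 94.8% ≤ 115%
Score 641 is in the 630–675 band; LTV 94.8% is in the ≤96% band → 8.8%.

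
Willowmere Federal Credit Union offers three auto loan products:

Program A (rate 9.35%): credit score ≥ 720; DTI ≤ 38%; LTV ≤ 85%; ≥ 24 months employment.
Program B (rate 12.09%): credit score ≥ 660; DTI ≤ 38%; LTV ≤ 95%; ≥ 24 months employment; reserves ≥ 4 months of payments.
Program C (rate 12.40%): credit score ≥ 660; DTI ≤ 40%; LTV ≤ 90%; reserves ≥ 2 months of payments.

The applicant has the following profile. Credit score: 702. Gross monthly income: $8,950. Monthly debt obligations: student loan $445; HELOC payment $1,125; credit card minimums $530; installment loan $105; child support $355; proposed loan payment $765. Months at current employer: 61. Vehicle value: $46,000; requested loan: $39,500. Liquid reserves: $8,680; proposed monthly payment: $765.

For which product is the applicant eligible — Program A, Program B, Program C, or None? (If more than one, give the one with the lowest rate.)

Total debts = (445 + 1,125 + 530 + 105 + 355 + 765) = 3,325; DTI = 3,325/8,950 = 37.2%.
LTV = 39,500/46,000 = 85.9%.
Reserves = 8,680/765 = 11.3 months.
Program A: score 702 < 720; DTI 37.2% ≤ 38%; LTV 85.9% > 85%; employment 61 ≥ 24 mo → does not qualify.
Program B: score 702 ≥ 660; DTI 37.2% ≤ 38%; LTV 85.9% ≤ 95%; employment 61 ≥ 24 mo; reserves 11.3 ≥ 4 mo → qualifies.
Program C: score 702 ≥ 660; DTI 37.2% ≤ 40%; LTV 85.9% ≤ 90%; reserves 11.3 ≥ 2 mo → qualifies.
Qualifying: Program B, Program C. Lowest rate is 12.09% → Program B.

Program B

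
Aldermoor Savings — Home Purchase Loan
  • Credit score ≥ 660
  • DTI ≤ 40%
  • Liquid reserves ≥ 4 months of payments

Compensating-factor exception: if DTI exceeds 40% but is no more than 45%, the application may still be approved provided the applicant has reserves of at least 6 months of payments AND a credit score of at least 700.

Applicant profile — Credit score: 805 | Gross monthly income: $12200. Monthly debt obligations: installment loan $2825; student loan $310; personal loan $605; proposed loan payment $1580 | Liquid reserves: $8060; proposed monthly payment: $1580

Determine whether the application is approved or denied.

Credit score 805 ≥ 660 (meets base)
Total debts = (2,825 + 310 + 605 + 1,580) = 5,320. DTI = 5,320/12,200 = 43.6% > 40% — standard DTI limit exceeded.
Reserves: 8,060 ÷ 1,580 = 5.1 months (meets 4-month minimum)
43.6% falls in the override range (40%–45%), so the compensating-factor test applies.
Override check — reserves: 5.1 mo (short of 6); score: 805 (ok).
Override conditions not both satisfied; exception does not apply.

Denied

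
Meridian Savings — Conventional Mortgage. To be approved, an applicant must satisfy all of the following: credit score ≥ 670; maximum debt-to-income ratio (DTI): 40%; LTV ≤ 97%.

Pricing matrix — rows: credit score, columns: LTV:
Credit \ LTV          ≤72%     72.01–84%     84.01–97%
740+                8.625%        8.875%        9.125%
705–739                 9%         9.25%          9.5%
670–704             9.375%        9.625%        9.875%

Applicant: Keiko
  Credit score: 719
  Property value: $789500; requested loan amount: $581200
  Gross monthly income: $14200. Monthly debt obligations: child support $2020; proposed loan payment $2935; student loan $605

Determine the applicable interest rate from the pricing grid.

Credit score 719 ≥ 670; Total monthly debts = (2,020 + 2,935 + 605) = 5,560. DTI = 5,560/14,200 = 39.2% ≤ 40%
LTV = 581,200/789,500 = 73.6% ≤ 97%
Credit 719 → row 705–739; LTV 73.6% → column 72.01–84%. Grid cell → 9.25%.

9.25%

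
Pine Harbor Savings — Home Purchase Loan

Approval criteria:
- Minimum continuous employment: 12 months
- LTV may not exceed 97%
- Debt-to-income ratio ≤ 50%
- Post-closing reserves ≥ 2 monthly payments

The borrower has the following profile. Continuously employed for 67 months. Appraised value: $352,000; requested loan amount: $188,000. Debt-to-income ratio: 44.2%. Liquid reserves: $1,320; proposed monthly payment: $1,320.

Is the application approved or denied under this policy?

Employment 67 ≥ 12 months
LTV: 188,000 ÷ 352,000 = 53.4%, within 97% cap
Debt-to-income 44.2% vs 50% cap — pass
Reserves = 1,320/1,320 = 1.0 months < 2
Fails on reserves.

Denied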